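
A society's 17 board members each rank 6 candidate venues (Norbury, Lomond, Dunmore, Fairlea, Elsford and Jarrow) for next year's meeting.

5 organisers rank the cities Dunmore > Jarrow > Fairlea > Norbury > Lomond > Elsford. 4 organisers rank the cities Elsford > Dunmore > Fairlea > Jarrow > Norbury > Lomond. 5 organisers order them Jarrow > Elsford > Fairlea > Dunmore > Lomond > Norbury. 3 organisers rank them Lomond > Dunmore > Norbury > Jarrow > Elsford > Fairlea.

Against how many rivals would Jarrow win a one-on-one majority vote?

Jarrow against each rival (17 organisers):
Jarrow vs Norbury: 5+4+5 = 14 for Jarrow, 3 for Norbury — Jarrow by 14–3.
Jarrow vs Lomond: Jarrow wins 14–3.
Jarrow vs Dunmore: 5 for Jarrow, 12 for Dunmore — Dunmore by 12–5.
Jarrow vs Fairlea: Jarrow wins 13–4.
Jarrow vs Elsford: 5+5+3 = 13 for Jarrow, 4 for Elsford — Jarrow by 13–4.
Jarrow beats Norbury, Lomond, Fairlea, Elsford; loses to Dunmore — 4 pairwise wins.

4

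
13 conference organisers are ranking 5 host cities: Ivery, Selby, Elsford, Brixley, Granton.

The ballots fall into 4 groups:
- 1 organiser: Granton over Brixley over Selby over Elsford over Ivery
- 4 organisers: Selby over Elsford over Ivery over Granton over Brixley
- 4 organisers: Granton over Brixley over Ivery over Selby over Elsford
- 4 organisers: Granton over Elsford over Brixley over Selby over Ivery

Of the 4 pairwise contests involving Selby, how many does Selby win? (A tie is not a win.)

Selby against each rival (13 organisers):
Selby vs Ivery: Selby, 9–4.
Selby vs Elsford: Selby, 9–4.
Selby vs Brixley: Selby preferred on 4 ballots; Brixley wins 9–4.
Selby vs Granton: Selby is ranked higher on 4 ballots, Granton on 9. Granton wins 9–4.
Selby beats Ivery, Elsford; loses to Brixley, Granton — 2 pairwise wins.

2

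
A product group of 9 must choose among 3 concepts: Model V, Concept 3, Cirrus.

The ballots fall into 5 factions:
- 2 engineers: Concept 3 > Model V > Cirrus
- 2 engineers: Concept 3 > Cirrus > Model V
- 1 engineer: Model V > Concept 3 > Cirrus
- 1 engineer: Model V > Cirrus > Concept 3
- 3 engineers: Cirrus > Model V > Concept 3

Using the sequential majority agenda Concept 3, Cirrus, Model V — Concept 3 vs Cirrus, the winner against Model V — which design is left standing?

Round 1: Concept 3 vs Cirrus — 5–4, Concept 3 advances.
Round 2: Concept 3 vs Model V — 4–5, Model V advances.
Model V survives the agenda.

Model V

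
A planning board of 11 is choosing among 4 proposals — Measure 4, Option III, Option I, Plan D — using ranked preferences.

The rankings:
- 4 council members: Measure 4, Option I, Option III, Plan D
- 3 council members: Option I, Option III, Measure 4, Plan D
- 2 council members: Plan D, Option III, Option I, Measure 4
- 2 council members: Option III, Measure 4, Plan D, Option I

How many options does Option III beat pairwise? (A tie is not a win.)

Option III against each rival (11 council members):
Option III vs Measure 4: Option III, 7–4.
Option III vs Option I: 4 to 7, Option I.
Option III vs Plan D: 4+3+2 = 9 for Option III, 2 for Plan D — Option III by 9–2.
Option III beats Measure 4, Plan D; loses to Option I — 2 pairwise wins.

2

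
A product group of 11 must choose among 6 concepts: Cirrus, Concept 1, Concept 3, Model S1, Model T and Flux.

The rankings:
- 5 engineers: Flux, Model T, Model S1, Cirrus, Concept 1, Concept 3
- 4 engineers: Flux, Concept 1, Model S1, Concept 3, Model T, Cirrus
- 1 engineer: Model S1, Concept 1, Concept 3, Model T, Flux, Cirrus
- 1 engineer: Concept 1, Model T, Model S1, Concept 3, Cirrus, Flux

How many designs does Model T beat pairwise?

Model T against each rival (11 engineers):
Model T vs Cirrus: Model T, 11–0.
Model T vs Concept 1: 5 for Model T, 6 for Concept 1 — Concept 1 by 6–5.
Model T vs Concept 3: Model T, 6–5.
Model T vs Model S1: 5+1 = 6 for Model T, 5 for Model S1 — Model T by 6–5.
Model T vs Flux: Model T is ranked higher on 1+1 = 2 ballots, Flux on 9. Flux wins 9–2.
Model T beats Cirrus, Concept 3, Model S1; loses to Concept 1, Flux — 3 pairwise wins.

3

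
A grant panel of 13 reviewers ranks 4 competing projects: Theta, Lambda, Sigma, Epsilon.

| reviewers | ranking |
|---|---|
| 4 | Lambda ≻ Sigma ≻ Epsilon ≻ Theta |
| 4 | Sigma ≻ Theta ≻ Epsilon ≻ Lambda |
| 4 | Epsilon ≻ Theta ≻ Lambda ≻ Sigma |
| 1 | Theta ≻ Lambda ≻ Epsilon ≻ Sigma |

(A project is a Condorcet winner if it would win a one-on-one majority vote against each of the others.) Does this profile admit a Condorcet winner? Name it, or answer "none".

none

Pairwise majorities:
Theta vs Lambda: Theta is ranked higher on 4+4+1 = 9 ballots, Lambda on 4. Theta wins 9–4.
Theta vs Sigma: 5 to 8, Sigma.
Theta vs Epsilon: 5 to 8, Epsilon.
Lambda vs Sigma: Lambda is ranked higher on 4+4+1 = 9 ballots, Sigma on 4. Lambda wins 9–4.
Lambda vs Epsilon: 4+1 = 5 for Lambda, 8 for Epsilon — Epsilon by 8–5.
Sigma vs Epsilon: 4+4 = 8 for Sigma, 5 for Epsilon — Sigma by 8–5.
No project is unbeaten: Theta loses to Sigma; Lambda loses to Theta; Sigma loses to Lambda; Epsilon loses to Sigma. In particular Theta beats Lambda beats Sigma beats Theta is a majority cycle — no Condorcet winner exists.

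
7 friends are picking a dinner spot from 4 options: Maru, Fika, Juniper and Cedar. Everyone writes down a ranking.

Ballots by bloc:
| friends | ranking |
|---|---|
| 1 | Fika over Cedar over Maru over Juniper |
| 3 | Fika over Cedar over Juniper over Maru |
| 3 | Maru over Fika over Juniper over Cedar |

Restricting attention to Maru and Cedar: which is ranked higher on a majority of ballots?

Cedar

Ballots ranking Maru above Cedar: 3.
Ballots ranking Cedar above Maru: 7 − 3 = 4.
Cedar wins the head-to-head 4–3.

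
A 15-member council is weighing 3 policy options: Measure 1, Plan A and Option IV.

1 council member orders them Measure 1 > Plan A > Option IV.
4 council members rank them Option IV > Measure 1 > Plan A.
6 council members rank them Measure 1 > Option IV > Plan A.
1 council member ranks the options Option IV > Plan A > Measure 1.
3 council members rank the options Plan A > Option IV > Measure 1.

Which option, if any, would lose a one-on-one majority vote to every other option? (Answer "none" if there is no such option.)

Plan A

Head-to-head results (15 council members):
Measure 1 vs Plan A: Measure 1 wins 11–4.
Measure 1 vs Option IV: 1+6 = 7 for Measure 1, 8 for Option IV — Option IV by 8–7.
Plan A vs Option IV: Option IV, 11–4.
Plan A loses to every other option — it is the Condorcet loser.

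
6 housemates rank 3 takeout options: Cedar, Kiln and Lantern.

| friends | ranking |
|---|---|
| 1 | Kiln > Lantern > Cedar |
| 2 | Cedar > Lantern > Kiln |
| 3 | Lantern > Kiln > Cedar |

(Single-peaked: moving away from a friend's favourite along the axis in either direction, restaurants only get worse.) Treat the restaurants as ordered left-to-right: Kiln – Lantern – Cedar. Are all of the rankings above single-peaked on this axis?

Axis positions: Kiln=1, Lantern=2, Cedar=3.
Group 1 (peak Kiln at position 1): ranking walks positions 1-2-3, expanding outward from the peak — single-peaked.
Group 2 (peak Cedar at position 3): ranking walks positions 3-2-1, expanding outward from the peak — single-peaked.
Group 3 (peak Lantern at position 2): ranking walks positions 2-1-3, expanding outward from the peak — single-peaked.
Every ranking is single-peaked on this axis.

yes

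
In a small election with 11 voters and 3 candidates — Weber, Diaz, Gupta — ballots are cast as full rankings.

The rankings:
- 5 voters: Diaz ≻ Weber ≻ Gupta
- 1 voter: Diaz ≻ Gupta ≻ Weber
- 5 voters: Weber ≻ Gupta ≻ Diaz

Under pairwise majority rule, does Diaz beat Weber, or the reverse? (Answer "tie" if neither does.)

Diaz

Ballots ranking Diaz above Weber: 5 + 1 = 6.
Ballots ranking Weber above Diaz: 11 − 6 = 5.
Diaz wins the head-to-head 6–5.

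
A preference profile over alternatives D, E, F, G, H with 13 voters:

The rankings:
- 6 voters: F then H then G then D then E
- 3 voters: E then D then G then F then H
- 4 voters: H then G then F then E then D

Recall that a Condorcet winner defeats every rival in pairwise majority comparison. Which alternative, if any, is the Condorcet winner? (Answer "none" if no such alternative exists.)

Pairwise majorities:
D vs E: D is ranked higher on 6 ballots, E on 7. E wins 7–6.
D vs F: 3 for D, 10 for F — F by 10–3.
D vs G: D is ranked higher on 3 ballots, G on 10. G wins 10–3.
D vs H: D preferred on 3 ballots; H wins 10–3.
E vs F: 3 to 10, F.
E vs G: E preferred on 3 ballots; G wins 10–3.
E vs H: 3 to 10, H.
F vs G: F preferred on 6 ballots; G wins 7–6.
F vs H: 9 to 4, F.
G vs H: 3 for G, 10 for H — H by 10–3.
Every alternative loses at least once (D loses to E; E loses to F; F loses to G; G loses to H; H loses to F). The majority relation contains the cycle F > H > G > F, so there is no Condorcet winner.

none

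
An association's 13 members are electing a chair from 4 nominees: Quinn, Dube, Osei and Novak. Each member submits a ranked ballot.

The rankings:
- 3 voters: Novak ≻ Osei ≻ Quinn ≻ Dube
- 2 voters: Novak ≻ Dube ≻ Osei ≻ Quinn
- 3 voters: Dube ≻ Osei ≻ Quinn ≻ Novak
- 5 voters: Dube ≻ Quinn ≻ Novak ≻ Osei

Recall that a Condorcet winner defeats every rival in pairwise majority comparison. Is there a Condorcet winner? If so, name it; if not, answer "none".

Pairwise majorities:
Quinn–Dube: Dube 10–3.
Quinn–Osei: Osei 8–5.
Quinn–Novak: Quinn 8–5.
Dube vs Osei: Dube, 10–3.
Dube vs Novak: Dube, 8–5.
Osei vs Novak: Novak wins 10–3.
Only Dube has no losses; Dube is the Condorcet winner.

Dube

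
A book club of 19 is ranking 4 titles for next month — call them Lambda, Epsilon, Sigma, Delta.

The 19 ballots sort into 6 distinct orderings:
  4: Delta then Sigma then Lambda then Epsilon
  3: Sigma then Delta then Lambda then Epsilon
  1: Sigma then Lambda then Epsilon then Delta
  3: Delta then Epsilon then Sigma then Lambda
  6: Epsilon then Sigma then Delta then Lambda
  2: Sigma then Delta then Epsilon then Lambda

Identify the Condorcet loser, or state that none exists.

Head-to-head results (19 members):
Lambda vs Epsilon: Lambda preferred on 4+3+1 = 8 ballots; Epsilon wins 11–8.
Lambda vs Sigma: Sigma, 19–0.
Lambda vs Delta: Delta wins 18–1.
Epsilon vs Sigma: 9 to 10, Sigma.
Epsilon vs Delta: Delta wins 12–7.
Sigma vs Delta: 3+1+6+2 = 12 for Sigma, 7 for Delta — Sigma by 12–7.
Lambda loses to every other book — it is the Condorcet loser.

Lambda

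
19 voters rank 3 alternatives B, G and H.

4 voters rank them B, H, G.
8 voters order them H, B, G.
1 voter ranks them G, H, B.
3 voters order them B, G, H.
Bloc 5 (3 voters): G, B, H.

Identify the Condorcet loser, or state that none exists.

G

Head-to-head results (19 voters):
B vs G: B is ranked higher on 4+8+3 = 15 ballots, G on 4. B wins 15–4.
B vs H: B wins 10–9.
G vs H: G preferred on 1+3+3 = 7 ballots; H wins 12–7.
G loses to every other alternative — it is the Condorcet loser.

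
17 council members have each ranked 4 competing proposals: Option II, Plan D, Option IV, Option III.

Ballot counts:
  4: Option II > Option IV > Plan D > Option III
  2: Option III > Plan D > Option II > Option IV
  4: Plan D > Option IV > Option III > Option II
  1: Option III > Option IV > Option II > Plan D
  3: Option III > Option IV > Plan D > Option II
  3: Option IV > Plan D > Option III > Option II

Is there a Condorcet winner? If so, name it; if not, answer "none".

Pairwise majorities:
Option II vs Plan D: Plan D wins 12–5.
Option II vs Option IV: Option II preferred on 4+2 = 6 ballots; Option IV wins 11–6.
Option II–Option III: Option III 13–4.
Plan D vs Option IV: Option IV, 11–6.
Plan D vs Option III: 4+4+3 = 11 for Plan D, 6 for Option III — Plan D by 11–6.
Option IV vs Option III: Option IV, 11–6.
Option IV defeats every rival head-to-head and is the Condorcet winner.

Option IV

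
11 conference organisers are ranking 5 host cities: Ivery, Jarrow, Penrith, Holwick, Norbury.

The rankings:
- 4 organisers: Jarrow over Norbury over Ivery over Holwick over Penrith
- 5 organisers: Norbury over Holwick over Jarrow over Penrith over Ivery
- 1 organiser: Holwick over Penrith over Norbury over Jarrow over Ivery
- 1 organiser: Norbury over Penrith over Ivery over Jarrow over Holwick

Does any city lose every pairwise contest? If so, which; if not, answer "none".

Ivery

Pairwise majorities:
Ivery vs Jarrow: 1 to 10, Jarrow.
Ivery vs Penrith: 4 to 7, Penrith.
Ivery vs Holwick: Holwick, 6–5.
Ivery vs Norbury: Ivery is ranked higher on 0 ballots, Norbury on 11. Norbury wins 11–0.
Jarrow vs Penrith: Jarrow, 9–2.
Jarrow vs Holwick: Jarrow is ranked higher on 4+1 = 5 ballots, Holwick on 6. Holwick wins 6–5.
Jarrow vs Norbury: Jarrow preferred on 4 ballots; Norbury wins 7–4.
Penrith vs Holwick: Holwick wins 10–1.
Penrith–Norbury: Norbury 10–1.
Holwick vs Norbury: Norbury wins 10–1.
Ivery loses to every other city — it is the Condorcet loser.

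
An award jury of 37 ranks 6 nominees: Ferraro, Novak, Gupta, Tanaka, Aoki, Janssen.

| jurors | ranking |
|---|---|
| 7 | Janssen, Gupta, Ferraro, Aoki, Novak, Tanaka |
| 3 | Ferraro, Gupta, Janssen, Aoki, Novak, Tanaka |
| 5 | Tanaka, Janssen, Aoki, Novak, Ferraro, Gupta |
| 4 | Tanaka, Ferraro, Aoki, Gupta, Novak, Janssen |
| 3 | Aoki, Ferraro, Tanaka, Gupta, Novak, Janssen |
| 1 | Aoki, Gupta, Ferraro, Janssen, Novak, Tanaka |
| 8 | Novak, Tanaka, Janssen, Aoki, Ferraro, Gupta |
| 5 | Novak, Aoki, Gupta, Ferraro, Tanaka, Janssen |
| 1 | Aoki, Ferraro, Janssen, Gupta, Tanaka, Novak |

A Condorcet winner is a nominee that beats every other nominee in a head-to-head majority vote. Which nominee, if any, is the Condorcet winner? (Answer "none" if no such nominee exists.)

none

Pairwise majorities:
Ferraro vs Novak: 19 to 18, Ferraro.
Ferraro vs Gupta: Ferraro wins 24–13.
Ferraro vs Tanaka: 7+3+3+1+5+1 = 20 for Ferraro, 17 for Tanaka — Ferraro by 20–17.
Ferraro vs Aoki: Ferraro preferred on 7+3+4 = 14 ballots; Aoki wins 23–14.
Ferraro vs Janssen: Ferraro is ranked higher on 3+4+3+1+5+1 = 17 ballots, Janssen on 20. Janssen wins 20–17.
Novak vs Gupta: 5+8+5 = 18 for Novak, 19 for Gupta — Gupta by 19–18.
Novak vs Tanaka: 24 to 13, Novak.
Novak vs Aoki: 8+5 = 13 for Novak, 24 for Aoki — Aoki by 24–13.
Novak vs Janssen: Novak is ranked higher on 4+3+8+5 = 20 ballots, Janssen on 17. Novak wins 20–17.
Gupta vs Tanaka: Gupta is ranked higher on 7+3+1+5+1 = 17 ballots, Tanaka on 20. Tanaka wins 20–17.
Gupta vs Aoki: Gupta preferred on 7+3 = 10 ballots; Aoki wins 27–10.
Gupta vs Janssen: 16 to 21, Janssen.
Tanaka vs Aoki: Aoki, 20–17.
Tanaka vs Janssen: Tanaka preferred on 5+4+3+8+5 = 25 ballots; Tanaka wins 25–12.
Aoki vs Janssen: Aoki is ranked higher on 4+3+1+5+1 = 14 ballots, Janssen on 23. Janssen wins 23–14.
Each nominee drops at least one matchup (Ferraro loses to Aoki; Novak loses to Ferraro; Gupta loses to Ferraro; Tanaka loses to Ferraro; Aoki loses to Janssen; Janssen loses to Novak); the cycle Ferraro beats Novak beats Janssen beats Ferraro rules out a Condorcet winner.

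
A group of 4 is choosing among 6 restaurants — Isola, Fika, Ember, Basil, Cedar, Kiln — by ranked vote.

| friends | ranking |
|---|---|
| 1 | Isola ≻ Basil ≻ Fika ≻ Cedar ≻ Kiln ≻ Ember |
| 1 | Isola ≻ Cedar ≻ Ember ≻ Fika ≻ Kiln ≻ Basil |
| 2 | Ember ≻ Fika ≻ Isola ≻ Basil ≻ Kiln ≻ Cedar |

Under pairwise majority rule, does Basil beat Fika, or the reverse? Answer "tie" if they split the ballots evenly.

Ballots ranking Basil above Fika: 1.
Ballots ranking Fika above Basil: 4 − 1 = 3.
Fika wins the head-to-head 3–1.

Fika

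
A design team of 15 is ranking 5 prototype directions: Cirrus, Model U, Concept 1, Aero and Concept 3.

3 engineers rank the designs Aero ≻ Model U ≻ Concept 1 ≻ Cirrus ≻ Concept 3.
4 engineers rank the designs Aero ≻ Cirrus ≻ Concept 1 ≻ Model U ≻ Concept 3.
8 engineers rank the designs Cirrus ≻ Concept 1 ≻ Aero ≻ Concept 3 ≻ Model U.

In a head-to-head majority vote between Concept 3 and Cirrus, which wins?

Cirrus

No ballot ranks Concept 3 above Cirrus: 0.
Ballots ranking Cirrus above Concept 3: 15 − 0 = 15.
Cirrus wins the head-to-head 15–0.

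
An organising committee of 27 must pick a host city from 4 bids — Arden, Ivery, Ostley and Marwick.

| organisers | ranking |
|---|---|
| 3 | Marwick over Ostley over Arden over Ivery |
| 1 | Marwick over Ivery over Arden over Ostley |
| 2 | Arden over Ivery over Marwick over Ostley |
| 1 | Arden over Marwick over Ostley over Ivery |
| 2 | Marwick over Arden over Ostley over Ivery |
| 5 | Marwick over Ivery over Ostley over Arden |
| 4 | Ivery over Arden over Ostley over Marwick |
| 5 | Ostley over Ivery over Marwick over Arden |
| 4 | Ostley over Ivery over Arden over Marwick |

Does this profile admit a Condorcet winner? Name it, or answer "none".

Head-to-head results (27 organisers):
Arden vs Ivery: 8 to 19, Ivery.
Arden vs Ostley: Arden is ranked higher on 1+2+1+2+4 = 10 ballots, Ostley on 17. Ostley wins 17–10.
Arden vs Marwick: 2+1+4+4 = 11 for Arden, 16 for Marwick — Marwick by 16–11.
Ivery vs Ostley: 1+2+5+4 = 12 for Ivery, 15 for Ostley — Ostley by 15–12.
Ivery vs Marwick: Ivery preferred on 2+4+5+4 = 15 ballots; Ivery wins 15–12.
Ostley vs Marwick: 13 to 14, Marwick.
No city is unbeaten: Arden loses to Ivery; Ivery loses to Ostley; Ostley loses to Marwick; Marwick loses to Ivery. In particular Ivery → Marwick → Ostley → Ivery is a majority cycle — no Condorcet winner exists.

none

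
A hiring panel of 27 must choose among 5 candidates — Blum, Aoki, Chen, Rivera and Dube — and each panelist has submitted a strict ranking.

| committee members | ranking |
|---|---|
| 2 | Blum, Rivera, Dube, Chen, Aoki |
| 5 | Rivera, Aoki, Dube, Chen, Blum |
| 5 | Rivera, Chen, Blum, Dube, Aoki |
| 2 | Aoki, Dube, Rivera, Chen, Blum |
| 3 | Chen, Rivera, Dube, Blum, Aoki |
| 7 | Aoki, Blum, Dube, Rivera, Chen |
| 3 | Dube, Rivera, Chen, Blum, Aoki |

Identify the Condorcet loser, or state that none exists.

none

Pairwise majorities:
Blum vs Aoki: 2+5+3+3 = 13 for Blum, 14 for Aoki — Aoki by 14–13.
Blum vs Chen: Blum is ranked higher on 2+7 = 9 ballots, Chen on 18. Chen wins 18–9.
Blum vs Rivera: 2+7 = 9 for Blum, 18 for Rivera — Rivera by 18–9.
Blum–Dube: Blum 14–13.
Aoki–Chen: Aoki 14–13.
Aoki vs Rivera: 9 to 18, Rivera.
Aoki–Dube: Aoki 14–13.
Chen vs Rivera: Chen is ranked higher on 3 ballots, Rivera on 24. Rivera wins 24–3.
Chen vs Dube: Chen preferred on 5+3 = 8 ballots; Dube wins 19–8.
Rivera vs Dube: Rivera wins 15–12.
Each candidate has at least one pairwise win (Blum beats Dube; Aoki beats Blum; Chen beats Blum; Rivera beats Blum; Dube beats Chen) — no Condorcet loser.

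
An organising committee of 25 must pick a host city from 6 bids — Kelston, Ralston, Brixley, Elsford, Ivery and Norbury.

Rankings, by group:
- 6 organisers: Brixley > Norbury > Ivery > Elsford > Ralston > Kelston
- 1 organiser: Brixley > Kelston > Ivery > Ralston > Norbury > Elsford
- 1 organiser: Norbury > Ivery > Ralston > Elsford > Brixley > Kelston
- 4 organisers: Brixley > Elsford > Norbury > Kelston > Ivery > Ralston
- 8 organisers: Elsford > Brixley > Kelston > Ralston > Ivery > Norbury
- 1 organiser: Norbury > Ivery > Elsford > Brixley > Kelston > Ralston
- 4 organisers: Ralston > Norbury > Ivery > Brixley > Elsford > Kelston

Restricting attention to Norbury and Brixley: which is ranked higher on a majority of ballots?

Brixley

Ballots ranking Norbury above Brixley: 1 + 1 + 4 = 6.
Ballots ranking Brixley above Norbury: 25 − 6 = 19.
Brixley wins the head-to-head 19–6.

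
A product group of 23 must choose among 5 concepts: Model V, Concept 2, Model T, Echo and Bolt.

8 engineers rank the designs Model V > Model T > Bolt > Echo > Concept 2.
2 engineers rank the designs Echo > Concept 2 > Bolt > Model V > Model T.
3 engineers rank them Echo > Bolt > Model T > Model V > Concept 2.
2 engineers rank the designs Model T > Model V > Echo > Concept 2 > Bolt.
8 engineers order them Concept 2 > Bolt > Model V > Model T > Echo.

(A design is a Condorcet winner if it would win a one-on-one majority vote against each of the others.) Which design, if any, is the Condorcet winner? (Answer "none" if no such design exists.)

none

Check each pair by majority over 23 ballots:
Model V vs Concept 2: 8+3+2 = 13 for Model V, 10 for Concept 2 — Model V by 13–10.
Model V vs Model T: Model V preferred on 8+2+8 = 18 ballots; Model V wins 18–5.
Model V vs Echo: Model V is ranked higher on 8+2+8 = 18 ballots, Echo on 5. Model V wins 18–5.
Model V vs Bolt: Model V is ranked higher on 8+2 = 10 ballots, Bolt on 13. Bolt wins 13–10.
Concept 2 vs Model T: Concept 2 preferred on 2+8 = 10 ballots; Model T wins 13–10.
Concept 2 vs Echo: 8 for Concept 2, 15 for Echo — Echo by 15–8.
Concept 2 vs Bolt: 2+2+8 = 12 for Concept 2, 11 for Bolt — Concept 2 by 12–11.
Model T vs Echo: 8+2+8 = 18 for Model T, 5 for Echo — Model T by 18–5.
Model T vs Bolt: Model T preferred on 8+2 = 10 ballots; Bolt wins 13–10.
Echo vs Bolt: 7 to 16, Bolt.
No design is unbeaten: Model V loses to Bolt; Concept 2 loses to Model V; Model T loses to Model V; Echo loses to Model V; Bolt loses to Concept 2. In particular Model V > Concept 2 > Bolt > Model V is a majority cycle — no Condorcet winner exists.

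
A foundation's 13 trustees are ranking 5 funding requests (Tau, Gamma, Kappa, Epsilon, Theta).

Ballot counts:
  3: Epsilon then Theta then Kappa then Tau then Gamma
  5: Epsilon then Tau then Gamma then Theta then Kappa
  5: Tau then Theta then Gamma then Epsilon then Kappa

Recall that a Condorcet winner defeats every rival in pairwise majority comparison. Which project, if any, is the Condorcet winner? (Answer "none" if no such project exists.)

Pairwise majorities:
Tau vs Gamma: Tau, 13–0.
Tau vs Kappa: Tau wins 10–3.
Tau–Epsilon: Epsilon 8–5.
Tau vs Theta: Tau, 10–3.
Gamma vs Kappa: Gamma, 10–3.
Gamma–Epsilon: Epsilon 8–5.
Gamma vs Theta: Theta wins 8–5.
Kappa vs Epsilon: Epsilon wins 13–0.
Kappa vs Theta: Theta wins 13–0.
Epsilon–Theta: Epsilon 8–5.
Epsilon beats each of Tau, Gamma, Kappa, Theta — Epsilon is the Condorcet winner.

Epsilon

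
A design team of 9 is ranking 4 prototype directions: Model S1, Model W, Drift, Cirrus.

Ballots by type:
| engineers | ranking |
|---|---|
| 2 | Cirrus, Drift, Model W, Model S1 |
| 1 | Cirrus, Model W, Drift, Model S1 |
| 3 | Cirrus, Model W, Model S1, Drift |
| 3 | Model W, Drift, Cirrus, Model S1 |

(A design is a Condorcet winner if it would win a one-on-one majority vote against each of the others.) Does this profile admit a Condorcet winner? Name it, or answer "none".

Cirrus

Head-to-head results (9 engineers):
Model S1 vs Model W: 0 for Model S1, 9 for Model W — Model W by 9–0.
Model S1 vs Drift: Drift wins 6–3.
Model S1 vs Cirrus: 0 to 9, Cirrus.
Model W vs Drift: 7 to 2, Model W.
Model W vs Cirrus: Model W is ranked higher on 3 ballots, Cirrus on 6. Cirrus wins 6–3.
Drift vs Cirrus: 3 for Drift, 6 for Cirrus — Cirrus by 6–3.
Cirrus defeats every rival head-to-head and is the Condorcet winner.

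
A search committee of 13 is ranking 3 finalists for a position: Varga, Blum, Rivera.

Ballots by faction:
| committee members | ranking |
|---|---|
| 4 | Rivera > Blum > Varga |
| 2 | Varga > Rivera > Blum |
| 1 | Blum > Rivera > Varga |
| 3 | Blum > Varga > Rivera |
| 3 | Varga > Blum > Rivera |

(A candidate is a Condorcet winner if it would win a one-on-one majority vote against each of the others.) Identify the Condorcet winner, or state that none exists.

Blum

Pairwise majorities:
Varga–Blum: Blum 8–5.
Varga vs Rivera: Varga preferred on 2+3+3 = 8 ballots; Varga wins 8–5.
Blum vs Rivera: Blum preferred on 1+3+3 = 7 ballots; Blum wins 7–6.
Blum defeats every rival head-to-head and is the Condorcet winner.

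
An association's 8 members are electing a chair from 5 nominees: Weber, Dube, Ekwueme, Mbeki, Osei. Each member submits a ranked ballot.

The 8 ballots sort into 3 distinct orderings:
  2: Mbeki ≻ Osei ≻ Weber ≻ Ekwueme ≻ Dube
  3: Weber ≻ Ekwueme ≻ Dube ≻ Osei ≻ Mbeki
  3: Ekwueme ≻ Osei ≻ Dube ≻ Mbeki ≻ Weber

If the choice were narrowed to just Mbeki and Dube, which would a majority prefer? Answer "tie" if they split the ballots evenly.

Dube

Ballots ranking Mbeki above Dube: 2.
Ballots ranking Dube above Mbeki: 8 − 2 = 6.
Dube wins the head-to-head 6–2.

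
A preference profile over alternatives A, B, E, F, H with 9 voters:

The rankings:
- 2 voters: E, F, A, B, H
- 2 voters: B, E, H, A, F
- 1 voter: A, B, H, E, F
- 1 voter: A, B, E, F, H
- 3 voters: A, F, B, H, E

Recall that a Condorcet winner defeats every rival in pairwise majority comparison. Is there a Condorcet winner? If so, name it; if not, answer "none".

A

Pairwise majorities:
A vs B: A, 7–2.
A vs E: A wins 5–4.
A–F: A 7–2.
A vs H: A, 7–2.
B vs E: B wins 7–2.
B vs F: F wins 5–4.
B–H: B 9–0.
E–F: E 6–3.
E vs H: E, 5–4.
F vs H: F, 6–3.
A defeats every rival head-to-head and is the Condorcet winner.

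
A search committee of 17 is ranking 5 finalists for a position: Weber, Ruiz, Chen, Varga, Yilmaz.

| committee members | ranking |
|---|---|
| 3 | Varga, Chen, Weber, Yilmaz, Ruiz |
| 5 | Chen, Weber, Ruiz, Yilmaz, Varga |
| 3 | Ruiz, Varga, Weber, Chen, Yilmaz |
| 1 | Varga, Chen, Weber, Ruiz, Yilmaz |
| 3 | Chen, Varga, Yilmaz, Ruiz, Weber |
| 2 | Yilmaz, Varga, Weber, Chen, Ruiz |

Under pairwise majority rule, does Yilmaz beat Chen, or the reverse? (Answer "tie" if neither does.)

Ballots ranking Yilmaz above Chen: 2.
Ballots ranking Chen above Yilmaz: 17 − 2 = 15.
Chen wins the head-to-head 15–2.

Chen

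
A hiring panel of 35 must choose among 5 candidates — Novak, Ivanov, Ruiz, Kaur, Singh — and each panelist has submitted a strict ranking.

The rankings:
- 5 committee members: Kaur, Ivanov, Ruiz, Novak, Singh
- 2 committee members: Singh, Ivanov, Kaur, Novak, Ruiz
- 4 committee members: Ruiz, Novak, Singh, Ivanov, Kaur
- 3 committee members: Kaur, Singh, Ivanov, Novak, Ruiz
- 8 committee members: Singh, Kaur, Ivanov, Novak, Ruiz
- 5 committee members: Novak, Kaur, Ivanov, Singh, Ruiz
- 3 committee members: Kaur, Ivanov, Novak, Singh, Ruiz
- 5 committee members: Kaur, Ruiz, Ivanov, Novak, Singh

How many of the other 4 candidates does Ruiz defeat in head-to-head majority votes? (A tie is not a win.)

0

Ruiz against each rival (35 committee members):
Ruiz vs Novak: 5+4+5 = 14 for Ruiz, 21 for Novak — Novak by 21–14.
Ruiz vs Ivanov: Ivanov wins 26–9.
Ruiz vs Kaur: Ruiz is ranked higher on 4 ballots, Kaur on 31. Kaur wins 31–4.
Ruiz vs Singh: Singh wins 21–14.
Ruiz beats no one; loses to Novak, Ivanov, Kaur, Singh — 0 pairwise wins.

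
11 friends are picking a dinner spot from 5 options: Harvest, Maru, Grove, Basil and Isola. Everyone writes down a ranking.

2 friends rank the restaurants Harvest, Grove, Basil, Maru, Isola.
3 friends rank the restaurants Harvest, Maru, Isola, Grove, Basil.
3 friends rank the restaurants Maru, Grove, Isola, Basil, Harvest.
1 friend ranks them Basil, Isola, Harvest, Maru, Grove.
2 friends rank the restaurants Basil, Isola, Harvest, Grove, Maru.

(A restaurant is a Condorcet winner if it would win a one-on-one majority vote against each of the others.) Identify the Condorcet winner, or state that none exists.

Check each pair by majority over 11 ballots:
Harvest vs Maru: Harvest wins 8–3.
Harvest–Grove: Harvest 8–3.
Harvest vs Basil: Basil, 6–5.
Harvest vs Isola: Isola, 6–5.
Maru vs Grove: Maru wins 7–4.
Maru–Basil: Maru 6–5.
Maru vs Isola: Maru, 8–3.
Grove–Basil: Grove 8–3.
Grove vs Isola: Isola, 6–5.
Basil vs Isola: Isola wins 6–5.
No restaurant is unbeaten: Harvest loses to Basil; Maru loses to Harvest; Grove loses to Harvest; Basil loses to Maru; Isola loses to Maru. In particular Harvest > Maru > Basil > Harvest is a majority cycle — no Condorcet winner exists.

none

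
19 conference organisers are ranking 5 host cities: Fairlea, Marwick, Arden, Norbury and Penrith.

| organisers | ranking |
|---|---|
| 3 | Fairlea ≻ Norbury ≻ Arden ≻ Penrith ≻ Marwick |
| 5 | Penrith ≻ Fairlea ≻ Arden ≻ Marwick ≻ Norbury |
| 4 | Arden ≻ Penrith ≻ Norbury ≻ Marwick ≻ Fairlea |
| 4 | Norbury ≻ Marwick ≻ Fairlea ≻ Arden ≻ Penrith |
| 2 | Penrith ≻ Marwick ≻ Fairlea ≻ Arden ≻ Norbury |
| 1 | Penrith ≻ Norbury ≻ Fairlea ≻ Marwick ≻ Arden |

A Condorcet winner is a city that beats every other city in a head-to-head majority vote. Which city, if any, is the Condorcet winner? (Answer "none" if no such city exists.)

Pairwise majorities:
Fairlea vs Marwick: Fairlea preferred on 3+5+1 = 9 ballots; Marwick wins 10–9.
Fairlea vs Arden: Fairlea preferred on 3+5+4+2+1 = 15 ballots; Fairlea wins 15–4.
Fairlea vs Norbury: 10 to 9, Fairlea.
Fairlea vs Penrith: Fairlea is ranked higher on 3+4 = 7 ballots, Penrith on 12. Penrith wins 12–7.
Marwick vs Arden: 7 to 12, Arden.
Marwick vs Norbury: 7 to 12, Norbury.
Marwick vs Penrith: Marwick preferred on 4 ballots; Penrith wins 15–4.
Arden vs Norbury: Arden is ranked higher on 5+4+2 = 11 ballots, Norbury on 8. Arden wins 11–8.
Arden vs Penrith: Arden is ranked higher on 3+4+4 = 11 ballots, Penrith on 8. Arden wins 11–8.
Norbury vs Penrith: 7 to 12, Penrith.
Each city drops at least one matchup (Fairlea loses to Marwick; Marwick loses to Arden; Arden loses to Fairlea; Norbury loses to Fairlea; Penrith loses to Arden); the cycle Fairlea > Arden > Marwick > Fairlea rules out a Condorcet winner.

none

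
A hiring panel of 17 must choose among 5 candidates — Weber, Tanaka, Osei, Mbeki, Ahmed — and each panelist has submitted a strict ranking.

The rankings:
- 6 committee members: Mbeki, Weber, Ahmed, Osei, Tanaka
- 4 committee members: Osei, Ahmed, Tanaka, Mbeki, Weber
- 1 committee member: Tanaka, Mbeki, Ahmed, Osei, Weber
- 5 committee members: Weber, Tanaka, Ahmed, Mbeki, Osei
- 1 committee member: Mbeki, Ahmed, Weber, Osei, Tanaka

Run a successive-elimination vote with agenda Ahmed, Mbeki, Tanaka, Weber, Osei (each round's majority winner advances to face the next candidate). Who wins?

Weber

Round 1: Ahmed vs Mbeki — 9–8, Ahmed advances.
Round 2: Ahmed vs Tanaka — 11–6, Ahmed advances.
Round 3: Ahmed vs Weber — 6–11, Weber advances.
Round 4: Weber vs Osei — 12–5, Weber advances.
The agenda winner is Weber.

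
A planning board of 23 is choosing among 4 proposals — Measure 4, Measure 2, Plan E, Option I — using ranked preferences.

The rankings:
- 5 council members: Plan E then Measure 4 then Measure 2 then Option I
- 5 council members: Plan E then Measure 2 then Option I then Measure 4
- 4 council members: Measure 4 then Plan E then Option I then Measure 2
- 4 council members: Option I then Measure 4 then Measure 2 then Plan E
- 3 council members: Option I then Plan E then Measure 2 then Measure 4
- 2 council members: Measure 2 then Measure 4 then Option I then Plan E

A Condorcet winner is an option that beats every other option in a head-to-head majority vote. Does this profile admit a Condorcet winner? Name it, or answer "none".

Plan E

Pairwise majorities:
Measure 4 vs Measure 2: Measure 4 wins 13–10.
Measure 4 vs Plan E: Plan E wins 13–10.
Measure 4 vs Option I: Option I wins 12–11.
Measure 2 vs Plan E: Plan E wins 17–6.
Measure 2–Option I: Measure 2 12–11.
Plan E vs Option I: Plan E wins 14–9.
Plan E defeats every rival head-to-head and is the Condorcet winner.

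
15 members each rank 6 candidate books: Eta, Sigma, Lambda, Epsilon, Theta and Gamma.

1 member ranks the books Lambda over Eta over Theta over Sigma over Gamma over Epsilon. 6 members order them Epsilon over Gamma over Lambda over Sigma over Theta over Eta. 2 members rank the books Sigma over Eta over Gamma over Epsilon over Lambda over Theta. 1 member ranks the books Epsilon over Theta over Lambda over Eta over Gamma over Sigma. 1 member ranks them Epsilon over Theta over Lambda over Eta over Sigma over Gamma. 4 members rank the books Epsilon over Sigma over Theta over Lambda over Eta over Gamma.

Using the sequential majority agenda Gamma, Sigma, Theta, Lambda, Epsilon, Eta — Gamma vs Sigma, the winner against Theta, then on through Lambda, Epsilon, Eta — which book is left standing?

Epsilon

Round 1: Gamma vs Sigma — 7–8, Sigma advances.
Round 2: Sigma vs Theta — 12–3, Sigma advances.
Round 3: Sigma vs Lambda — 6–9, Lambda advances.
Round 4: Lambda vs Epsilon — 1–14, Epsilon advances.
Round 5: Epsilon vs Eta — 12–3, Epsilon advances.
The agenda winner is Epsilon.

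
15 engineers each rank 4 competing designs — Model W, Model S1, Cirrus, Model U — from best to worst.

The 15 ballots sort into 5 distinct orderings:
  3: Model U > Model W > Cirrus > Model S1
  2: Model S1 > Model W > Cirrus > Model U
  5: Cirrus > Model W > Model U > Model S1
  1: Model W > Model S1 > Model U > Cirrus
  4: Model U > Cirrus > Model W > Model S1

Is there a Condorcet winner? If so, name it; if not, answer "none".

none

Head-to-head results (15 engineers):
Model W–Model S1: Model W 13–2.
Model W vs Cirrus: Cirrus wins 9–6.
Model W vs Model U: Model W, 8–7.
Model S1 vs Cirrus: Cirrus wins 12–3.
Model S1–Model U: Model U 12–3.
Cirrus–Model U: Model U 8–7.
Each design drops at least one matchup (Model W loses to Cirrus; Model S1 loses to Model W; Cirrus loses to Model U; Model U loses to Model W); the cycle Model W → Model U → Cirrus → Model W rules out a Condorcet winner.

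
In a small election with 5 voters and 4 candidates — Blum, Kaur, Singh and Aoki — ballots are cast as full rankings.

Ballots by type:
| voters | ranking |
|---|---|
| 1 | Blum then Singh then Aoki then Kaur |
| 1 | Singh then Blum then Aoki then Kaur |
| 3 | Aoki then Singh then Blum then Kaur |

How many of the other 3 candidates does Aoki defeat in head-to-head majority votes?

Aoki against each rival (5 voters):
Aoki–Blum: Aoki 3–2.
Aoki vs Kaur: Aoki, 5–0.
Aoki vs Singh: Aoki preferred on 3 ballots; Aoki wins 3–2.
Aoki beats Blum, Kaur, Singh — 3 pairwise wins.

3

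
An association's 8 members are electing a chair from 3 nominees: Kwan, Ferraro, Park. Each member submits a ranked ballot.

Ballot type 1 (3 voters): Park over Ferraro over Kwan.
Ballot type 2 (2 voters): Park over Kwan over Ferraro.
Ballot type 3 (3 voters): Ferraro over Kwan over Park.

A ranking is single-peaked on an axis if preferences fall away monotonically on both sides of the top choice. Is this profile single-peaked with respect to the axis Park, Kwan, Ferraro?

no

Axis positions: Park=1, Kwan=2, Ferraro=3.
Ballot type 1: ranking walks positions 1-3-2; Ferraro is ranked above Kwan even though Kwan lies between Ferraro and the peak Park on the axis — preferences dip and rise again. Not single-peaked.
Ballot type 2 (peak Park at position 1): ranking walks positions 1-2-3, expanding outward from the peak — single-peaked.
Ballot type 3 (peak Ferraro at position 3): ranking walks positions 3-2-1, expanding outward from the peak — single-peaked.
Ballot type 1 violates single-peakedness, so the profile is not single-peaked on this axis.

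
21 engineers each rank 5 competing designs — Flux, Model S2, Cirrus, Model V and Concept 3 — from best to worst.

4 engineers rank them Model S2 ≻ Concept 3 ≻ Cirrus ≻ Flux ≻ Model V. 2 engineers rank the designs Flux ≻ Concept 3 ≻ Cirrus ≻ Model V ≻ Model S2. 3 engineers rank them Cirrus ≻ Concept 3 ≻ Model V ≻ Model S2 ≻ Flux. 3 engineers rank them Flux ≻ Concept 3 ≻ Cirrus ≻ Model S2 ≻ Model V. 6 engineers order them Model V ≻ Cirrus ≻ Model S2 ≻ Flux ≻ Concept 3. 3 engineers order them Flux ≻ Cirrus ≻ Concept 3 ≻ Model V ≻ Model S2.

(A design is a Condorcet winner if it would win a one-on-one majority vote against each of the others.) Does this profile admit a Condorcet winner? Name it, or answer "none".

Check each pair by majority over 21 ballots:
Flux vs Model S2: Model S2, 13–8.
Flux vs Cirrus: 8 to 13, Cirrus.
Flux vs Model V: Flux is ranked higher on 4+2+3+3 = 12 ballots, Model V on 9. Flux wins 12–9.
Flux vs Concept 3: Flux wins 14–7.
Model S2 vs Cirrus: Cirrus, 17–4.
Model S2 vs Model V: Model S2 preferred on 4+3 = 7 ballots; Model V wins 14–7.
Model S2 vs Concept 3: Model S2 preferred on 4+6 = 10 ballots; Concept 3 wins 11–10.
Cirrus vs Model V: Cirrus, 15–6.
Cirrus vs Concept 3: 3+6+3 = 12 for Cirrus, 9 for Concept 3 — Cirrus by 12–9.
Model V vs Concept 3: Concept 3 wins 15–6.
Only Cirrus has no losses; Cirrus is the Condorcet winner.

Cirrus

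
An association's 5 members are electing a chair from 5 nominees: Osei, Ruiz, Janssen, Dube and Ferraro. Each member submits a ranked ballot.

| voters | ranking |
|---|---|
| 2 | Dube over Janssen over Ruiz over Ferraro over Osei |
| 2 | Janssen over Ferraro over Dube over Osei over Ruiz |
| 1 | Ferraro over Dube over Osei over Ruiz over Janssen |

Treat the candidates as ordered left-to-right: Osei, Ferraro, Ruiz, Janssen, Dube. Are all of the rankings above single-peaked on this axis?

Axis positions: Osei=1, Ferraro=2, Ruiz=3, Janssen=4, Dube=5.
Bloc 1 (peak Dube at position 5): ranking walks positions 5-4-3-2-1, expanding outward from the peak — single-peaked.
Bloc 2: ranking walks positions 4-2-5-1-3; Ferraro is ranked above Ruiz even though Ruiz lies between Ferraro and the peak Janssen on the axis — preferences dip and rise again. Not single-peaked.
Bloc 3: ranking walks positions 2-5-1-3-4; Dube is ranked above Ruiz even though Ruiz lies between Dube and the peak Ferraro on the axis — preferences dip and rise again. Not single-peaked.
Bloc 2 violates single-peakedness, so the profile is not single-peaked on this axis.

no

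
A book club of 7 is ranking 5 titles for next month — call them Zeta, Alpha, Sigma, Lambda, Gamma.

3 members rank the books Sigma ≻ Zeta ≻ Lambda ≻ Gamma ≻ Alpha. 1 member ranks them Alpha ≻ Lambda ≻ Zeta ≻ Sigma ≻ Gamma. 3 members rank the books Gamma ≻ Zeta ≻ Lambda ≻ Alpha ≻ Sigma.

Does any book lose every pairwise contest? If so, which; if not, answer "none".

Pairwise majorities:
Zeta vs Alpha: Zeta preferred on 3+3 = 6 ballots; Zeta wins 6–1.
Zeta vs Sigma: Zeta preferred on 1+3 = 4 ballots; Zeta wins 4–3.
Zeta vs Lambda: Zeta is ranked higher on 3+3 = 6 ballots, Lambda on 1. Zeta wins 6–1.
Zeta vs Gamma: Zeta, 4–3.
Alpha vs Sigma: Alpha wins 4–3.
Alpha vs Lambda: Lambda, 6–1.
Alpha vs Gamma: Gamma wins 6–1.
Sigma–Lambda: Lambda 4–3.
Sigma–Gamma: Sigma 4–3.
Lambda vs Gamma: Lambda is ranked higher on 3+1 = 4 ballots, Gamma on 3. Lambda wins 4–3.
Each book has at least one pairwise win (Zeta beats Alpha; Alpha beats Sigma; Sigma beats Gamma; Lambda beats Alpha; Gamma beats Alpha) — no Condorcet loser.

none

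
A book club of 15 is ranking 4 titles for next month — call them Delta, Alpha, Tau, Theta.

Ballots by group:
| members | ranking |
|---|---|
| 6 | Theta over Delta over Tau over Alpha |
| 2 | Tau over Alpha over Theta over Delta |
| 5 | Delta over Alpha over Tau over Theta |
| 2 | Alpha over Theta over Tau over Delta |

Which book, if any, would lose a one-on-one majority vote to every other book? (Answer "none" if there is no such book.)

Pairwise majorities:
Delta vs Alpha: 6+5 = 11 for Delta, 4 for Alpha — Delta by 11–4.
Delta vs Tau: Delta, 11–4.
Delta vs Theta: Theta wins 10–5.
Alpha vs Tau: 7 to 8, Tau.
Alpha vs Theta: Alpha, 9–6.
Tau vs Theta: 2+5 = 7 for Tau, 8 for Theta — Theta by 8–7.
Every book wins at least one matchup (Delta beats Alpha; Alpha beats Theta; Tau beats Alpha; Theta beats Delta), so there is no Condorcet loser.

none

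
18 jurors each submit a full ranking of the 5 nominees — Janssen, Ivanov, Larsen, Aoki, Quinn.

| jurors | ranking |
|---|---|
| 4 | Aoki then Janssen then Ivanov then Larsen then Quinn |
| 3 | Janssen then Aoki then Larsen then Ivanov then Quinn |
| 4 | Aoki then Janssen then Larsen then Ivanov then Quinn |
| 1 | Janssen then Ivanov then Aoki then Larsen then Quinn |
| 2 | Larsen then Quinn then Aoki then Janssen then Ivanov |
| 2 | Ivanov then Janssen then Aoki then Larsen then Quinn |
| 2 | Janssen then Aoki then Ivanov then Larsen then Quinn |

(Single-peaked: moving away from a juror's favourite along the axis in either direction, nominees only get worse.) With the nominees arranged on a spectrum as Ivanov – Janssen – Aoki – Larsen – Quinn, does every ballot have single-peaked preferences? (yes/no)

Axis positions: Ivanov=1, Janssen=2, Aoki=3, Larsen=4, Quinn=5.
Type 1 (peak Aoki at position 3): ranking walks positions 3-2-1-4-5, expanding outward from the peak — single-peaked.
Type 2 (peak Janssen at position 2): ranking walks positions 2-3-4-1-5, expanding outward from the peak — single-peaked.
Type 3 (peak Aoki at position 3): ranking walks positions 3-2-4-1-5, expanding outward from the peak — single-peaked.
Type 4 (peak Janssen at position 2): ranking walks positions 2-1-3-4-5, expanding outward from the peak — single-peaked.
Type 5 (peak Larsen at position 4): ranking walks positions 4-5-3-2-1, expanding outward from the peak — single-peaked.
Type 6 (peak Ivanov at position 1): ranking walks positions 1-2-3-4-5, expanding outward from the peak — single-peaked.
Type 7 (peak Janssen at position 2): ranking walks positions 2-3-1-4-5, expanding outward from the peak — single-peaked.
Every ranking is single-peaked on this axis.

yes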